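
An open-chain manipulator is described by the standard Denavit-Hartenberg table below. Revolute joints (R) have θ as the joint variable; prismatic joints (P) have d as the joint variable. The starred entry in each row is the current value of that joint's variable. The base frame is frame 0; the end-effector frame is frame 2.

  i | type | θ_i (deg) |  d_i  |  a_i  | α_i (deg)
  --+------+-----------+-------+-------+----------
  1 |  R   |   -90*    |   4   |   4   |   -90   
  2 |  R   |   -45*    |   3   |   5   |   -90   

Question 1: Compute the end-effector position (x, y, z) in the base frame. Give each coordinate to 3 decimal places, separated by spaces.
after link 1: o_1 = (0.0000, -4.0000, 4.0000)
after link 2: o_2 = (3.0000, -7.5355, 7.5355)

3.000 -7.536 7.536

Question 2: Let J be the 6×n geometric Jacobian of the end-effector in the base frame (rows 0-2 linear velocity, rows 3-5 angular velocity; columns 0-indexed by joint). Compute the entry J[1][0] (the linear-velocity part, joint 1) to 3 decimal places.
axis z_0 = ẑ; lever o_n−o_0 = (3.0000,-7.5355,7.5355)
cross product → J_v[:, 0] = (7.5355,3.0000,-0.0000)
J_ω[:, 0] = z_0
entry J[1][0] = 3.0000

3.000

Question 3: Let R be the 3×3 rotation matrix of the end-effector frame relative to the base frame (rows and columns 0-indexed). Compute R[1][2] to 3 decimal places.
-0.707

End-effector z-axis (col 2 of R) = (0.0000,-0.7071,-0.7071)
R[1][2] = -0.7071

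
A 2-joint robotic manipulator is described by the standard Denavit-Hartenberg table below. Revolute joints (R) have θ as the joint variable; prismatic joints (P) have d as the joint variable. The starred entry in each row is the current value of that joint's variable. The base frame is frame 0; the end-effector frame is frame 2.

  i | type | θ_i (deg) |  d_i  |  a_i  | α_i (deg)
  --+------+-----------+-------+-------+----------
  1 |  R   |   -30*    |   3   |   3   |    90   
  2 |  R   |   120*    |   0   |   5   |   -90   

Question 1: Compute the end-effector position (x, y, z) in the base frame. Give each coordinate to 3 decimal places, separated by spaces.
0.433 -0.250 7.330

after link 1: o_1 = (2.5981, -1.5000, 3.0000)
after link 2: o_2 = (0.4330, -0.2500, 7.3301)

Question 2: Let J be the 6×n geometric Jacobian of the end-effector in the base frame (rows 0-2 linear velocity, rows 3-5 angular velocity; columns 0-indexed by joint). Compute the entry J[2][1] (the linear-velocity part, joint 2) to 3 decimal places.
-2.500

axis z_1 = (-0.5000,-0.8660,0.0000); lever o_n−o_1 = (-2.1651,1.2500,4.3301)
cross product → J_v[:, 1] = (-3.7500,2.1651,-2.5000)
J_ω[:, 1] = z_1
entry J[2][1] = -2.5000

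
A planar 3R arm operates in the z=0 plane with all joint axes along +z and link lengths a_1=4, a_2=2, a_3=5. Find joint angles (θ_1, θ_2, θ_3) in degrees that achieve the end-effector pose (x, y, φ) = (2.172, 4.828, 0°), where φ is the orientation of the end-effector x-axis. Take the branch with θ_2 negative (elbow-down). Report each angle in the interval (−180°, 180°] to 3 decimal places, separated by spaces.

wrist centre = target − a_3·(cos φ, sin φ) = (-2.8280, 4.8280)
cos θ_2 = (31.3072−4²−2²)/(2·4·2) = 0.7067; θ_2 = -45.0331° (elbow-down)
β = atan2(4.8280,-2.8280) = 120.3596°; ψ = atan2(-1.4150,5.4134) = -14.6490°
θ_1 = β − ψ = 135.0086°
θ_3 = φ − θ_1 − θ_2 = -89.9755° (wrapped to (-180°,180°])

135.009 -45.033 -89.976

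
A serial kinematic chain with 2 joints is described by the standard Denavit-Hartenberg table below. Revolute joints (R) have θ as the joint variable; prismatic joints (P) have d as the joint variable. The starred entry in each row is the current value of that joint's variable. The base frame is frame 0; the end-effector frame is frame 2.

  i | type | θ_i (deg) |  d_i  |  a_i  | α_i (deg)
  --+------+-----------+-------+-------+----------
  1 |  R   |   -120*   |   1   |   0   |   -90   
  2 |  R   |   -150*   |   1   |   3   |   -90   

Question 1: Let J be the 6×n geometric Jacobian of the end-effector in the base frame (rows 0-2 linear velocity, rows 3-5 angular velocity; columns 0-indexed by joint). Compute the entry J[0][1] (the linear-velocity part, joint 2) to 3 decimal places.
axis z_1 = (0.8660,-0.5000,0.0000); lever o_n−o_1 = (2.1651,1.7500,1.5000)
cross product → J_v[:, 1] = (-0.7500,-1.2990,2.5981)
J_ω[:, 1] = z_1
entry J[0][1] = -0.7500

-0.750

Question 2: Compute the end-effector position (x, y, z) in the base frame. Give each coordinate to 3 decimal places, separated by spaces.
2.165 1.750 2.500

after link 1: o_1 = (0.0000, 0.0000, 1.0000)
after link 2: o_2 = (2.1651, 1.7500, 2.5000)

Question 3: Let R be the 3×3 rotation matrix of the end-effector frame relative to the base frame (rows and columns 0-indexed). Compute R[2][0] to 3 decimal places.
0.500

End-effector x-axis (col 0 of R) = (0.4330,0.7500,0.5000)
R[2][0] = 0.5000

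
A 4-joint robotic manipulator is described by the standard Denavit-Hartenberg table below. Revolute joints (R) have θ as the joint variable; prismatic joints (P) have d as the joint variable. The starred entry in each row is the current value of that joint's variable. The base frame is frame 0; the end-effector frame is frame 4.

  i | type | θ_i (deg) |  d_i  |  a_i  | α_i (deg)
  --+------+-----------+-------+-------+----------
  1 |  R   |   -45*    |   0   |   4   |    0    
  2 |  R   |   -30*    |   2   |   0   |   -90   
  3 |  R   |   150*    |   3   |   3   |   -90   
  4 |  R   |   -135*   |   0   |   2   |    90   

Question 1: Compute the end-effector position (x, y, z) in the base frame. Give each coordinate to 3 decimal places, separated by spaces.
after link 1: o_1 = (2.8284, -2.8284, 0.0000)
after link 2: o_2 = (2.8284, -2.8284, 2.0000)
after link 3: o_3 = (5.0538, 0.4576, 0.5000)
after link 4: o_4 = (6.7368, -0.3594, 1.2071)

6.737 -0.359 1.207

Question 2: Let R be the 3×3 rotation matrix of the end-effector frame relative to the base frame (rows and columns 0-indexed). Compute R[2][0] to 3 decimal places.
End-effector x-axis (col 0 of R) = (0.8415,-0.4085,0.3536)
R[2][0] = 0.3536

0.354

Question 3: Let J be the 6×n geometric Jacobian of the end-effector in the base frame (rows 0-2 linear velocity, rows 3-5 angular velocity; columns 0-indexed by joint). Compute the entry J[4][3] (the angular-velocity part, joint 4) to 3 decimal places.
axis z_3 = (-0.1294,0.4830,0.8660); lever o_n−o_3 = (1.6830,-0.8170,0.7071)
cross product → J_v[:, 3] = (1.0490,1.5490,-0.7071)
J_ω[:, 3] = z_3
entry J[4][3] = 0.4830

0.483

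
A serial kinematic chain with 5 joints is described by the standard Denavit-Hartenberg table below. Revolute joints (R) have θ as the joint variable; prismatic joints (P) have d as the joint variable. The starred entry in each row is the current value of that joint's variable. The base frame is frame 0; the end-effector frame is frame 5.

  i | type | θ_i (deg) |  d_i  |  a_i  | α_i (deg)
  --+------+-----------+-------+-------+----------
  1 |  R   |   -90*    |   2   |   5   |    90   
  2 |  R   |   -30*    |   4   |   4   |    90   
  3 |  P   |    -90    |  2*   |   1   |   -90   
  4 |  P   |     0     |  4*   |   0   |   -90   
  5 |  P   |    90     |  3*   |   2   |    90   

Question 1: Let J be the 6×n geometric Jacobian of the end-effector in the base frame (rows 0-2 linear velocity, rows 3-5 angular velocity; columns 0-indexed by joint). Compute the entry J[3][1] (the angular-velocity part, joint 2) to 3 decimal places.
axis z_1 = (-1.0000,-0.0000,0.0000); lever o_n−o_1 = (-3.0000,-5.6962,-2.1340)
cross product → J_v[:, 1] = (0.0000,-2.1340,5.6962)
J_ω[:, 1] = z_1
entry J[3][1] = -1.0000

-1.000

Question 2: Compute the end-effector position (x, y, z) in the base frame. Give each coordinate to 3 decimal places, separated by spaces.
-3.000 -10.696 -0.134

after link 1: o_1 = (0.0000, -5.0000, 2.0000)
after link 2: o_2 = (-4.0000, -8.4641, 0.0000)
after link 3: o_3 = (-3.0000, -7.4641, -1.7321)
after link 4: o_4 = (-3.0000, -10.9282, -3.7321)
after link 5: o_5 = (-3.0000, -10.6962, -0.1340)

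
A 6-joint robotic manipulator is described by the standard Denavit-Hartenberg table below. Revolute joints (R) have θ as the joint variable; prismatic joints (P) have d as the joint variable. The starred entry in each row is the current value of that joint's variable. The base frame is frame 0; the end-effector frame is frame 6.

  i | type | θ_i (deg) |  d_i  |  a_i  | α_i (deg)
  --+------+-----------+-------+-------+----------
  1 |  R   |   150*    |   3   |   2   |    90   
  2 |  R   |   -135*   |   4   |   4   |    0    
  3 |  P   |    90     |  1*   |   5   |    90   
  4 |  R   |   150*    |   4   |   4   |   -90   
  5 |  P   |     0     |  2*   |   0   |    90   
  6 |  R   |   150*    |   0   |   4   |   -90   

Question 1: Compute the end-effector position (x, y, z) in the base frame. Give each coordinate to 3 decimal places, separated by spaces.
after link 1: o_1 = (-1.7321, 1.0000, 3.0000)
after link 2: o_2 = (2.7174, 3.0499, 0.1716)
after link 3: o_3 = (0.1556, 5.6837, -3.3640)
after link 4: o_4 = (5.7264, 4.7768, -3.7429)
after link 5: o_5 = (5.4727, 2.9232, -3.0358)
after link 6: o_6 = (2.5159, 0.6303, -4.4500)

2.516 0.630 -4.450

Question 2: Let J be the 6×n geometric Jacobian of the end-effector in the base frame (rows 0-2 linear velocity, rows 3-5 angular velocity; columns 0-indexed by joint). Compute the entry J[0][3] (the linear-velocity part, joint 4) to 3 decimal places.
axis z_3 = (0.6124,-0.3536,-0.7071); lever o_n−o_3 = (2.3604,-5.0534,-1.0860)
cross product → J_v[:, 3] = (-3.1893,-1.0040,-2.2600)
J_ω[:, 3] = z_3
entry J[0][3] = -3.1893

-3.189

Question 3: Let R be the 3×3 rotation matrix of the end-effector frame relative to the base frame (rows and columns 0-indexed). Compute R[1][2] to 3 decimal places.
0.739

End-effector z-axis (col 2 of R) = (-0.2803,0.7392,-0.6124)
R[1][2] = 0.7392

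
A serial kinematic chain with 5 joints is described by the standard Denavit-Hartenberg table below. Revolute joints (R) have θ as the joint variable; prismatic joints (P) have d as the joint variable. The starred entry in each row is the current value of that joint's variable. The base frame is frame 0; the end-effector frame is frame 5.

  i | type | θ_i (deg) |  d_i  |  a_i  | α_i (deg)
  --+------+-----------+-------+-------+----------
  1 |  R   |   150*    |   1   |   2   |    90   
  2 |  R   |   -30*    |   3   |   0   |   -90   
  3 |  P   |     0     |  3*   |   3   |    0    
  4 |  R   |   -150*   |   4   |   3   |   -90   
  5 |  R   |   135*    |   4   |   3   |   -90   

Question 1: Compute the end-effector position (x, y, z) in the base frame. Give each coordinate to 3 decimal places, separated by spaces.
-3.572 10.034 3.106

after link 1: o_1 = (-1.7321, 1.0000, 1.0000)
after link 2: o_2 = (-0.2321, 3.5981, 1.0000)
after link 3: o_3 = (-3.7811, 5.6471, 2.0981)
after link 4: o_4 = (-2.8146, 6.8212, 6.8612)
after link 5: o_5 = (-3.5721, 10.0338, 3.1055)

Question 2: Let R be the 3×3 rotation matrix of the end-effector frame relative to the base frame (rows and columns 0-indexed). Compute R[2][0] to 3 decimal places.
-0.919

End-effector x-axis (col 0 of R) = (-0.3299,-0.2178,-0.9186)
R[2][0] = -0.9186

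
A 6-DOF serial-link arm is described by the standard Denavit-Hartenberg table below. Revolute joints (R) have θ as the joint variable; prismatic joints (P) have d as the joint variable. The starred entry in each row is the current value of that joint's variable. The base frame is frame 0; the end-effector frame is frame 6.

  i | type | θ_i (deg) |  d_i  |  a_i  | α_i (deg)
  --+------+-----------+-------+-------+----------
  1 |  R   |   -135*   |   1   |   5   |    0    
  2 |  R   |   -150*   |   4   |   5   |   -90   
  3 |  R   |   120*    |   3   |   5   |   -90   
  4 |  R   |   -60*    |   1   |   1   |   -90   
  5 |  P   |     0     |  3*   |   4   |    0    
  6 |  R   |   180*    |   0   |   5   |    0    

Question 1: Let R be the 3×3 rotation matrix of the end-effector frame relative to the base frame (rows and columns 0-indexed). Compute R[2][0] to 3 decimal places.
0.433

End-effector x-axis (col 0 of R) = (0.9012,0.0173,0.4330)
R[2][0] = 0.4330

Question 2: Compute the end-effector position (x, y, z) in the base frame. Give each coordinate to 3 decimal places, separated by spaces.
-4.898 -2.824 -1.080

after link 1: o_1 = (-3.5355, -3.5355, 1.0000)
after link 2: o_2 = (-2.2414, 1.2941, 5.0000)
after link 3: o_3 = (-5.7863, -0.3443, 0.6699)
after link 4: o_4 = (-6.9116, -1.1981, 0.7369)
after link 5: o_5 = (-9.4038, -2.9105, -3.2452)
after link 6: o_6 = (-4.8977, -2.8238, -1.0801)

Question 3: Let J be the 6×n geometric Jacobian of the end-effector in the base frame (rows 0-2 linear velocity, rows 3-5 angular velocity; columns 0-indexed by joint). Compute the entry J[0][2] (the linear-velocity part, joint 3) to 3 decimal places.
axis z_2 = (-0.9659,0.2588,0.0000); lever o_n−o_2 = (-2.6563,-4.1179,-6.0801)
cross product → J_v[:, 2] = (-1.5737,-5.8730,4.6651)
J_ω[:, 2] = z_2
entry J[0][2] = -1.5737

-1.574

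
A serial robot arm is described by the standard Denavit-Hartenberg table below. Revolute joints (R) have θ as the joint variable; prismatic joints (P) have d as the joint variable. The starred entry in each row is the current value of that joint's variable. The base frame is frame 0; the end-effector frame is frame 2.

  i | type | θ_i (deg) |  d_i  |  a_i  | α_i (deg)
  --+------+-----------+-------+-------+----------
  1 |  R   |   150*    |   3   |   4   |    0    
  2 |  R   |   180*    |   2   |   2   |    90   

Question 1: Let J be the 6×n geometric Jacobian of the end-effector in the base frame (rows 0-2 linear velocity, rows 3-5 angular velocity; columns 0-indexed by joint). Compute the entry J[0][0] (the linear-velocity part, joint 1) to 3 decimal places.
axis z_0 = ẑ; lever o_n−o_0 = (-1.7321,1.0000,5.0000)
cross product → J_v[:, 0] = (-1.0000,-1.7321,0.0000)
J_ω[:, 0] = z_0
entry J[0][0] = -1.0000

-1.000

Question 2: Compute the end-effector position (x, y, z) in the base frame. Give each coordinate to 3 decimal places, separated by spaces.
after link 1: o_1 = (-3.4641, 2.0000, 3.0000)
after link 2: o_2 = (-1.7321, 1.0000, 5.0000)

-1.732 1.000 5.000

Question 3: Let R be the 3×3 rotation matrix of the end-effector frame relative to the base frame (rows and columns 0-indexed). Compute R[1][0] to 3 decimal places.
-0.500

End-effector x-axis (col 0 of R) = (0.8660,-0.5000,0.0000)
R[1][0] = -0.5000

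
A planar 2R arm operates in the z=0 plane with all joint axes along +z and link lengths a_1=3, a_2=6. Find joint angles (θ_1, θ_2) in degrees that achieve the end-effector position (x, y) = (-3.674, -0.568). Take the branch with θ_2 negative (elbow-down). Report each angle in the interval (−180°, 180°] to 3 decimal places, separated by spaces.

cos θ_2 = (13.8209−3²−6²)/(2·3·6) = -0.8661; θ_2 = -150.0070° (elbow-down)
β = atan2(-0.5680,-3.6740) = -171.2117°; ψ = atan2(-2.9994,-2.1965) = -126.2163°
θ_1 = β − ψ = -44.9954°

-44.995 -150.007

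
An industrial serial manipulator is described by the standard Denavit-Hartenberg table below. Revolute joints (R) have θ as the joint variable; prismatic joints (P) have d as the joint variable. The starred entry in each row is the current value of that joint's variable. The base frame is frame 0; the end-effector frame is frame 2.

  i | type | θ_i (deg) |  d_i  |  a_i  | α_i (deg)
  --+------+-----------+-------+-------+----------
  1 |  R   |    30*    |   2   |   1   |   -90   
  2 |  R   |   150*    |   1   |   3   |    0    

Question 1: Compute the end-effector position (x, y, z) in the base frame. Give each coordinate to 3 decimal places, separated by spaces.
after link 1: o_1 = (0.8660, 0.5000, 2.0000)
after link 2: o_2 = (-1.8840, 0.0670, 0.5000)

-1.884 0.067 0.500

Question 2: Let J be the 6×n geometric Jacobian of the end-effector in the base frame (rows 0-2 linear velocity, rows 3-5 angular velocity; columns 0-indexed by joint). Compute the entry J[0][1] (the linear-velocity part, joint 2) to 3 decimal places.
axis z_1 = (-0.5000,0.8660,0.0000); lever o_n−o_1 = (-2.7500,-0.4330,-1.5000)
cross product → J_v[:, 1] = (-1.2990,-0.7500,2.5981)
J_ω[:, 1] = z_1
entry J[0][1] = -1.2990

-1.299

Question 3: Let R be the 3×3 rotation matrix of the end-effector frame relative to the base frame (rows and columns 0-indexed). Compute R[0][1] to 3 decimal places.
End-effector y-axis (col 1 of R) = (-0.4330,-0.2500,0.8660)
R[0][1] = -0.4330

-0.433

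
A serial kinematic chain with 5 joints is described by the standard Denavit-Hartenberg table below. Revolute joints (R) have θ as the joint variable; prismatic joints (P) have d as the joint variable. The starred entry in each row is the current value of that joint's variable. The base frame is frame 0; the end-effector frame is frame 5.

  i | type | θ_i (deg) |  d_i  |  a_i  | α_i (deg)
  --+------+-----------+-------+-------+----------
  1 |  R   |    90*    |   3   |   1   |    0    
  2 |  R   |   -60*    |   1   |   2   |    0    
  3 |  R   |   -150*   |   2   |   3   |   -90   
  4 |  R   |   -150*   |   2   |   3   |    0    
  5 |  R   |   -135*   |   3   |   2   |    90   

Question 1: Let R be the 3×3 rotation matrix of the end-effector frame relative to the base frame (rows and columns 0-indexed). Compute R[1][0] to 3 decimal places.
End-effector x-axis (col 0 of R) = (-0.1294,-0.2241,-0.9659)
R[1][0] = -0.2241

-0.224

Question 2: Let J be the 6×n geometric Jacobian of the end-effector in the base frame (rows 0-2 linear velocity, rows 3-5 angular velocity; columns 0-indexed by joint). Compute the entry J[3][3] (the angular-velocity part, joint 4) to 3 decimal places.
0.866

axis z_3 = (0.8660,-0.5000,0.0000); lever o_n−o_3 = (5.3703,-0.6983,-0.4319)
cross product → J_v[:, 3] = (0.2159,0.3740,2.0804)
J_ω[:, 3] = z_3
entry J[3][3] = 0.8660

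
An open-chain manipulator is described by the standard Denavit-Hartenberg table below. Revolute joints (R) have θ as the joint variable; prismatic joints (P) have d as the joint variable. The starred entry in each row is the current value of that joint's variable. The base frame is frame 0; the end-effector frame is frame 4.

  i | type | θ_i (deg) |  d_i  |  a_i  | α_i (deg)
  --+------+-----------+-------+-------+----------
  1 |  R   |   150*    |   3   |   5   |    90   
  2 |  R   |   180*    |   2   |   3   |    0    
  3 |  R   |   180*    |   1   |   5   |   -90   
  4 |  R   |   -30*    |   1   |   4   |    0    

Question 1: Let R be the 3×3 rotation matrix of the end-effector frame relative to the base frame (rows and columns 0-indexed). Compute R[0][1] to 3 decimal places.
-0.866

End-effector y-axis (col 1 of R) = (-0.8660,-0.5000,-0.0000)
R[0][1] = -0.8660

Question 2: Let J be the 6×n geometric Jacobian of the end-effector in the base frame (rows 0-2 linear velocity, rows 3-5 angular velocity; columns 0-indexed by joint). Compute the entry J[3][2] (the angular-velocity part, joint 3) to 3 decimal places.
0.500

axis z_2 = (0.5000,0.8660,0.0000); lever o_n−o_2 = (-5.8301,6.8301,1.0000)
cross product → J_v[:, 2] = (0.8660,-0.5000,8.4641)
J_ω[:, 2] = z_2
entry J[3][2] = 0.5000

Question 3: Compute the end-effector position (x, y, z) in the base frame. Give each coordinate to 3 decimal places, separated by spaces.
after link 1: o_1 = (-4.3301, 2.5000, 3.0000)
after link 2: o_2 = (-0.7321, 2.7321, 3.0000)
after link 3: o_3 = (-4.5622, 6.0981, 3.0000)
after link 4: o_4 = (-6.5622, 9.5622, 4.0000)

-6.562 9.562 4.000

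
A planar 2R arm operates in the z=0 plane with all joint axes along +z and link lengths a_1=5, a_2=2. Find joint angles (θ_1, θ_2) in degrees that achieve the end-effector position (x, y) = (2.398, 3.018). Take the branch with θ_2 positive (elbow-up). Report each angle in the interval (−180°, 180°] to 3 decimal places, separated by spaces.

30.006 134.997

cos θ_2 = (14.8587−5²−2²)/(2·5·2) = -0.7071; θ_2 = 134.9965° (elbow-up)
β = atan2(3.0180,2.3980) = 51.5305°; ψ = atan2(1.4143,3.5859) = 21.5247°
θ_1 = β − ψ = 30.0058°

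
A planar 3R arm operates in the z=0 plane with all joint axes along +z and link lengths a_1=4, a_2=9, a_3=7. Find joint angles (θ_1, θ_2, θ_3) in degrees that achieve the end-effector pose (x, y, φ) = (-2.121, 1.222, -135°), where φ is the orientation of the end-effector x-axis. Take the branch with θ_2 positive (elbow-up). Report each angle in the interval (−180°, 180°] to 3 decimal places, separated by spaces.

-44.996 134.996 135.001

wrist centre = target − a_3·(cos φ, sin φ) = (2.8287, 6.1717)
cos θ_2 = (46.0923−4²−9²)/(2·4·9) = -0.7071; θ_2 = 134.9955° (elbow-up)
β = atan2(6.1717,2.8287) = 65.3762°; ψ = atan2(6.3645,-2.3635) = 110.3727°
θ_1 = β − ψ = -44.9965°
θ_3 = φ − θ_1 − θ_2 = 135.0009° (wrapped to (-180°,180°])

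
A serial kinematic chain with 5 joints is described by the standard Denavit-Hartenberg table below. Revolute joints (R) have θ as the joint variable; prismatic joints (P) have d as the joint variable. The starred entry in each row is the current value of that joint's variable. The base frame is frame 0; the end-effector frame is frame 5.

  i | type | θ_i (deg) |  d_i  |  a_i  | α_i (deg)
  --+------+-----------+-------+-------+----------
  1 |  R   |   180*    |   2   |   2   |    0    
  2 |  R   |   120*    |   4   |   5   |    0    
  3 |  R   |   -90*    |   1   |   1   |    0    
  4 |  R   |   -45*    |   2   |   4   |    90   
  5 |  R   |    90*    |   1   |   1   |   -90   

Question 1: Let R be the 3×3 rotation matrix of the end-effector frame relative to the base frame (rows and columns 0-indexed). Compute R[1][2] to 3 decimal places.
-0.259

End-effector z-axis (col 2 of R) = (0.9659,-0.2588,0.0000)
R[1][2] = -0.2588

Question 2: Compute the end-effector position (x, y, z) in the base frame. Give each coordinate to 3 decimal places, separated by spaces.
-3.971 -2.829 10.000

after link 1: o_1 = (-2.0000, 0.0000, 2.0000)
after link 2: o_2 = (0.5000, -4.3301, 6.0000)
after link 3: o_3 = (-0.3660, -4.8301, 7.0000)
after link 4: o_4 = (-4.2297, -3.7949, 9.0000)
after link 5: o_5 = (-3.9709, -2.8289, 10.0000)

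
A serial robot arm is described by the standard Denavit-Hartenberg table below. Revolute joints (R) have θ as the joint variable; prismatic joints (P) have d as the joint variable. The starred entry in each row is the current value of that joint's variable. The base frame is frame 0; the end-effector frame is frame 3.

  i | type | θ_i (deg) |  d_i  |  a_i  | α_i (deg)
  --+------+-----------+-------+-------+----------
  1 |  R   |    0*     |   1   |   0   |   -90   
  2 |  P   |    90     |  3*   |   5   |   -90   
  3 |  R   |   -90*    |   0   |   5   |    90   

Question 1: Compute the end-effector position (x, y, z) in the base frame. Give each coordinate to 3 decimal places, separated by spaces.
after link 1: o_1 = (0.0000, 0.0000, 1.0000)
after link 2: o_2 = (0.0000, 3.0000, -4.0000)
after link 3: o_3 = (0.0000, 8.0000, -4.0000)

0.000 8.000 -4.000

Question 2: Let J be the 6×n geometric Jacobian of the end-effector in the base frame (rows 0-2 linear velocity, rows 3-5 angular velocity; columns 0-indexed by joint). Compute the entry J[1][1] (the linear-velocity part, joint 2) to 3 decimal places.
1.000

prismatic axis z_1 = (0.0000,1.0000,0.0000)
J_v[:, 1] = z_1; J_ω[:, 1] = (0,0,0)
entry J[1][1] = 1.0000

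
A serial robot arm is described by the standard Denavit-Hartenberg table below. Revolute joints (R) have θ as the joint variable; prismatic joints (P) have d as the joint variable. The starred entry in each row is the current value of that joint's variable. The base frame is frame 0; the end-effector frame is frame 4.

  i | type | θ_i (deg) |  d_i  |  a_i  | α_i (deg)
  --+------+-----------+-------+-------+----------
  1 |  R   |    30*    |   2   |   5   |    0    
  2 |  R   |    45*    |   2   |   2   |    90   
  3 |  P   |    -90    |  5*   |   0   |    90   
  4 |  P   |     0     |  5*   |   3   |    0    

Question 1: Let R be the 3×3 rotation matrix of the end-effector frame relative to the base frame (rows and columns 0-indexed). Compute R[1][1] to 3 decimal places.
-0.259

End-effector y-axis (col 1 of R) = (0.9659,-0.2588,0.0000)
R[1][1] = -0.2588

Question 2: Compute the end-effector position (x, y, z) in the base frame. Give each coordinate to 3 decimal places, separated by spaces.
after link 1: o_1 = (4.3301, 2.5000, 2.0000)
after link 2: o_2 = (4.8478, 4.4319, 4.0000)
after link 3: o_3 = (9.6774, 3.1378, 4.0000)
after link 4: o_4 = (8.3833, -1.6919, 1.0000)

8.383 -1.692 1.000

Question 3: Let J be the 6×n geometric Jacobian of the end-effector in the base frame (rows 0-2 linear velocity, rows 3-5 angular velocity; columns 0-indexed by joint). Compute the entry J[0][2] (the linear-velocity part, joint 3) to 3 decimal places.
prismatic axis z_2 = (0.9659,-0.2588,0.0000)
J_v[:, 2] = z_2; J_ω[:, 2] = (0,0,0)
entry J[0][2] = 0.9659

0.966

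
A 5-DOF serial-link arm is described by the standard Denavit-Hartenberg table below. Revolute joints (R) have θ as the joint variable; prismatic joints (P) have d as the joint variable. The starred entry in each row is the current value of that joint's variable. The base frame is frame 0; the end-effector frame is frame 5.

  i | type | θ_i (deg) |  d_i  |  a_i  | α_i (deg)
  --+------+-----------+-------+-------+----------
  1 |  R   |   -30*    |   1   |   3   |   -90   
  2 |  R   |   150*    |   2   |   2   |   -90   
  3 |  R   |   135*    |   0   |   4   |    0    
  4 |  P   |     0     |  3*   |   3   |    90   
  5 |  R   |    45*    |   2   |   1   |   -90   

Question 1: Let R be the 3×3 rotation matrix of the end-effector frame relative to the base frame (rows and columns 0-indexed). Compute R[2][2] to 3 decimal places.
0.362

End-effector z-axis (col 2 of R) = (-0.4312,0.8263,0.3624)
R[2][2] = 0.3624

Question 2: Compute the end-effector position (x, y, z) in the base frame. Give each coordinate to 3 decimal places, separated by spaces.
0.088 -5.667 5.228

after link 1: o_1 = (2.5981, -1.5000, 1.0000)
after link 2: o_2 = (2.0981, 1.0981, 0.0000)
after link 3: o_3 = (2.8052, -2.5762, 1.4142)
after link 4: o_4 = (2.0365, -4.5818, 5.0729)
after link 5: o_5 = (0.0875, -5.6669, 5.2282)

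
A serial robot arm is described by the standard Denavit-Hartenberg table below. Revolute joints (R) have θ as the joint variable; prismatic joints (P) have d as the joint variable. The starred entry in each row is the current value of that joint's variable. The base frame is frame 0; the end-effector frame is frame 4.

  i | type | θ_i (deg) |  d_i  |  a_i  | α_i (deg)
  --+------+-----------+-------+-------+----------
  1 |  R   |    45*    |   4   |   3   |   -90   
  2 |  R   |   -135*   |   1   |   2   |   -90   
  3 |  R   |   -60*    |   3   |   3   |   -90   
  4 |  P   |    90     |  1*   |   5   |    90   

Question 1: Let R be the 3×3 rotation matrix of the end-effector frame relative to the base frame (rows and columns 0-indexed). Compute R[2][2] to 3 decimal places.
End-effector z-axis (col 2 of R) = (-0.8624,0.3624,0.3536)
R[2][2] = 0.3536

0.354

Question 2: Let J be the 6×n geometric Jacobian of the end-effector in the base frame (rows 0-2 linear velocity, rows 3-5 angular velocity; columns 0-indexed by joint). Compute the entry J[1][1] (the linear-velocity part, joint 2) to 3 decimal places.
1.183

axis z_1 = (-0.7071,0.7071,0.0000); lever o_n−o_1 = (-5.3737,-0.9923,1.6730)
cross product → J_v[:, 1] = (1.1830,1.1830,4.5015)
J_ω[:, 1] = z_1
entry J[1][1] = 1.1830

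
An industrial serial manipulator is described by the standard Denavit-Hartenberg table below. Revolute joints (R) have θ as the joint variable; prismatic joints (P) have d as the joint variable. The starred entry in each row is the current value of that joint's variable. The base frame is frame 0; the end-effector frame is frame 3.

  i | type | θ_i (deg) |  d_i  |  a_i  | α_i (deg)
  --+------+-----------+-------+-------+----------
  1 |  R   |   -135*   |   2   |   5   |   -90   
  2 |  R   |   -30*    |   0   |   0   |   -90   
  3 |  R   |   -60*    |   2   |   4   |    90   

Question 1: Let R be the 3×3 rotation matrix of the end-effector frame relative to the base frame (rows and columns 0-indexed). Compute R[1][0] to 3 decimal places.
-0.919

End-effector x-axis (col 0 of R) = (0.3062,-0.9186,0.2500)
R[1][0] = -0.9186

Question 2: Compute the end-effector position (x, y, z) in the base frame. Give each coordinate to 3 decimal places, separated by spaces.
-3.018 -7.917 1.268

after link 1: o_1 = (-3.5355, -3.5355, 2.0000)
after link 2: o_2 = (-3.5355, -3.5355, 2.0000)
after link 3: o_3 = (-3.0179, -7.9169, 1.2679)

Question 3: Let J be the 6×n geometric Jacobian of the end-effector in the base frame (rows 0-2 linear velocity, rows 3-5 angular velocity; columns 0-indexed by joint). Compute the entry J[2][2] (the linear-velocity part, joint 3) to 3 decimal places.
axis z_2 = (-0.3536,-0.3536,-0.8660); lever o_n−o_2 = (0.5176,-4.3813,-0.7321)
cross product → J_v[:, 2] = (-3.5355,-0.7071,1.7321)
J_ω[:, 2] = z_2
entry J[2][2] = 1.7321

1.732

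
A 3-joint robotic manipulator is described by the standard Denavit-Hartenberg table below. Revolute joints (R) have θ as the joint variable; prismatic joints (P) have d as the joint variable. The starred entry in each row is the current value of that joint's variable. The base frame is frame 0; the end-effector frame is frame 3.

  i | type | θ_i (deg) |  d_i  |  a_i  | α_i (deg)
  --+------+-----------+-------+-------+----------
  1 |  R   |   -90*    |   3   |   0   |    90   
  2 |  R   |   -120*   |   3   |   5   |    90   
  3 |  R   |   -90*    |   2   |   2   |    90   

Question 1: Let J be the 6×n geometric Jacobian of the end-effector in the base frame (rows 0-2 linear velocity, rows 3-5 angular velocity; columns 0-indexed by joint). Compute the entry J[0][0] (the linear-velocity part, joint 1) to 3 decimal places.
-4.232

axis z_0 = ẑ; lever o_n−o_0 = (-1.0000,4.2321,-0.3301)
cross product → J_v[:, 0] = (-4.2321,-1.0000,0.0000)
J_ω[:, 0] = z_0
entry J[0][0] = -4.2321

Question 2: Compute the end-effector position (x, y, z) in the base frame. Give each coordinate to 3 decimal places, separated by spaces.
after link 1: o_1 = (0.0000, 0.0000, 3.0000)
after link 2: o_2 = (-3.0000, 2.5000, -1.3301)
after link 3: o_3 = (-1.0000, 4.2321, -0.3301)

-1.000 4.232 -0.330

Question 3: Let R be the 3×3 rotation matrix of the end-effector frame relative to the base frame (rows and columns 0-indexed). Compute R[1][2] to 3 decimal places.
End-effector z-axis (col 2 of R) = (0.0000,-0.5000,0.8660)
R[1][2] = -0.5000

-0.500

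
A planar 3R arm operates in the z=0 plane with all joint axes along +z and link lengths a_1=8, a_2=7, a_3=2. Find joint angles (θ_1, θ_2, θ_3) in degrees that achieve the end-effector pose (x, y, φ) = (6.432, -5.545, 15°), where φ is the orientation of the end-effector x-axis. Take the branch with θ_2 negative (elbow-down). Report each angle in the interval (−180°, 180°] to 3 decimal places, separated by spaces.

wrist centre = target − a_3·(cos φ, sin φ) = (4.5001, -6.0626)
cos θ_2 = (57.0069−8²−7²)/(2·8·7) = -0.4999; θ_2 = -119.9959° (elbow-down)
β = atan2(-6.0626,4.5001) = -53.4144°; ψ = atan2(-6.0624,4.5004) = -53.4117°
θ_1 = β − ψ = -0.0027°
θ_3 = φ − θ_1 − θ_2 = 134.9986° (wrapped to (-180°,180°])

-0.003 -119.996 134.999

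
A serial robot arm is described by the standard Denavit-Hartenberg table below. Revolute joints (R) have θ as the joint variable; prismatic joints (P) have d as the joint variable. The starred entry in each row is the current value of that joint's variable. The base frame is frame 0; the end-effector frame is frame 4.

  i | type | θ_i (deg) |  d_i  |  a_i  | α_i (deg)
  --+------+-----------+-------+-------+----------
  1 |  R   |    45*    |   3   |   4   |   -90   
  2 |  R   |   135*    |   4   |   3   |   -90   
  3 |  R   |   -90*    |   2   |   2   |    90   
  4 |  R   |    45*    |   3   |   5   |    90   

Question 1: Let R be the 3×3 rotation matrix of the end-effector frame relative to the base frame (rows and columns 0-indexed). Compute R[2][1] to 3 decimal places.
0.707

End-effector y-axis (col 1 of R) = (0.5000,0.5000,0.7071)
R[2][1] = 0.7071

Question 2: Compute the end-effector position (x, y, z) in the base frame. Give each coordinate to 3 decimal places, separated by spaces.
-6.682 6.803 6.914

after link 1: o_1 = (2.8284, 2.8284, 3.0000)
after link 2: o_2 = (-1.5000, 4.1569, 0.8787)
after link 3: o_3 = (-3.9142, 4.5711, 2.2929)
after link 4: o_4 = (-6.6820, 6.8033, 6.9142)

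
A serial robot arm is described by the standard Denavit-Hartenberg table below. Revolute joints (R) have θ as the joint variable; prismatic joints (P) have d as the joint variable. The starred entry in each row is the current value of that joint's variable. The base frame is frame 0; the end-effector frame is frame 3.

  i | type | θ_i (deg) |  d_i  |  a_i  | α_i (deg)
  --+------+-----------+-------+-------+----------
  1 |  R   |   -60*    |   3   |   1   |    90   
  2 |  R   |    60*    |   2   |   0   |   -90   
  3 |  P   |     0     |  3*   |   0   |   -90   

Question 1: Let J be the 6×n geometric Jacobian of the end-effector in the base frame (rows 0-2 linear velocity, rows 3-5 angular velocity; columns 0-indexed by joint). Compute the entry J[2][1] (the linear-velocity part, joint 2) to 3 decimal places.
-2.598

axis z_1 = (-0.8660,-0.5000,0.0000); lever o_n−o_1 = (-3.0311,1.2500,1.5000)
cross product → J_v[:, 1] = (-0.7500,1.2990,-2.5981)
J_ω[:, 1] = z_1
entry J[2][1] = -2.5981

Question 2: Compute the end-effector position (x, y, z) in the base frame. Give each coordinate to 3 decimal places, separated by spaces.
after link 1: o_1 = (0.5000, -0.8660, 3.0000)
after link 2: o_2 = (-1.2321, -1.8660, 3.0000)
after link 3: o_3 = (-2.5311, 0.3840, 4.5000)

-2.531 0.384 4.500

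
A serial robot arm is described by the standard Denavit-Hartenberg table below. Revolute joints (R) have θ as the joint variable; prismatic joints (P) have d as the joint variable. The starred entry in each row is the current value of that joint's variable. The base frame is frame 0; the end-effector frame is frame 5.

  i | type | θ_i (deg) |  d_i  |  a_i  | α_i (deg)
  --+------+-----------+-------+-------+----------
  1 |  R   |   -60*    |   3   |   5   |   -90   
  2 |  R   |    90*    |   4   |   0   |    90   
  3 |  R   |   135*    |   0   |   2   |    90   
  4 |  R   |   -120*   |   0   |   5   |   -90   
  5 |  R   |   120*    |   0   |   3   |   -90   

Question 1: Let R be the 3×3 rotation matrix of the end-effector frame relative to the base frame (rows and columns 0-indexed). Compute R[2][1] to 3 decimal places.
-0.612

End-effector y-axis (col 1 of R) = (-0.2803,-0.7392,-0.6124)
R[2][1] = -0.6124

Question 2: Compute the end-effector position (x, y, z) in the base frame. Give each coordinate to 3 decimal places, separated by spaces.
3.011 -0.535 5.014

after link 1: o_1 = (2.5000, -4.3301, 3.0000)
after link 2: o_2 = (5.9641, -2.3301, 3.0000)
after link 3: o_3 = (7.1888, -1.6230, 4.4142)
after link 4: o_4 = (3.4929, 1.2431, 2.6464)
after link 5: o_5 = (3.0107, -0.5353, 5.0139)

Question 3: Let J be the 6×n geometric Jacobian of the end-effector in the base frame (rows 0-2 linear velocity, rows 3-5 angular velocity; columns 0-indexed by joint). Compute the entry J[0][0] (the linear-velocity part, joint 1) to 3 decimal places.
axis z_0 = ẑ; lever o_n−o_0 = (3.0107,-0.5353,5.0139)
cross product → J_v[:, 0] = (0.5353,3.0107,-0.0000)
J_ω[:, 0] = z_0
entry J[0][0] = 0.5353

0.535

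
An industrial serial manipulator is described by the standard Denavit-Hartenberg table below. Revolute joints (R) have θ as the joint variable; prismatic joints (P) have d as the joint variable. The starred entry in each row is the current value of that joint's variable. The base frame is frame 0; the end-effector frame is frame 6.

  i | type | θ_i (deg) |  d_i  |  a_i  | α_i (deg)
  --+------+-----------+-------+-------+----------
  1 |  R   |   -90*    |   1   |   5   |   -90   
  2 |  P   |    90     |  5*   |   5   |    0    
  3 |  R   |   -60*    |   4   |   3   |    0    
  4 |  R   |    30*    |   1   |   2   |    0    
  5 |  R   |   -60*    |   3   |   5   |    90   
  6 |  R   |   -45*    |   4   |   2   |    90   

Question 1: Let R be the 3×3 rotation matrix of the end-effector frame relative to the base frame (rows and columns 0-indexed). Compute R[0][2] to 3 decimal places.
End-effector z-axis (col 2 of R) = (-0.7071,0.7071,0.0000)
R[0][2] = -0.7071

-0.707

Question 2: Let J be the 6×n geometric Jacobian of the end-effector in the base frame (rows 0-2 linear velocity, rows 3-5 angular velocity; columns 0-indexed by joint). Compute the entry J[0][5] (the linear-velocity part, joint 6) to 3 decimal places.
axis z_5 = (0.0000,-0.0000,1.0000); lever o_n−o_5 = (-1.4142,-1.4142,4.0000)
cross product → J_v[:, 5] = (1.4142,-1.4142,-0.0000)
J_ω[:, 5] = z_5
entry J[0][5] = 1.4142

1.414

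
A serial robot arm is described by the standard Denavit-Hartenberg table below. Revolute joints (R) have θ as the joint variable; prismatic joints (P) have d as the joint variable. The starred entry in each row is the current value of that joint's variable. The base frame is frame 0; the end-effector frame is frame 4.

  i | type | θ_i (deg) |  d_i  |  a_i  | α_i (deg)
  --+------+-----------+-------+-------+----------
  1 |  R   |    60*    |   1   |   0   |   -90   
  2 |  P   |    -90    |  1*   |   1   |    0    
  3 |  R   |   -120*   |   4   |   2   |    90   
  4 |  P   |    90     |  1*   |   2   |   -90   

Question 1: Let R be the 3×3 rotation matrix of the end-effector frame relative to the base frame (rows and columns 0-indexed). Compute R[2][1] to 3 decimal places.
0.866

End-effector y-axis (col 1 of R) = (-0.2500,-0.4330,0.8660)
R[2][1] = 0.8660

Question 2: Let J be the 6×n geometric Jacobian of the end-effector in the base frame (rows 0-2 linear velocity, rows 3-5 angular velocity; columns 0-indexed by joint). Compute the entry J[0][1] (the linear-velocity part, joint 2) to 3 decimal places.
prismatic axis z_1 = (-0.8660,0.5000,0.0000)
J_v[:, 1] = z_1; J_ω[:, 1] = (0,0,0)
entry J[0][1] = -0.8660

-0.866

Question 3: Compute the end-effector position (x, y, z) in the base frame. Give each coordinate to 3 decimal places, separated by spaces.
after link 1: o_1 = (0.0000, 0.0000, 1.0000)
after link 2: o_2 = (-0.8660, 0.5000, 2.0000)
after link 3: o_3 = (-5.1962, 1.0000, 1.0000)
after link 4: o_4 = (-6.6782, 2.4330, 0.1340)

-6.678 2.433 0.134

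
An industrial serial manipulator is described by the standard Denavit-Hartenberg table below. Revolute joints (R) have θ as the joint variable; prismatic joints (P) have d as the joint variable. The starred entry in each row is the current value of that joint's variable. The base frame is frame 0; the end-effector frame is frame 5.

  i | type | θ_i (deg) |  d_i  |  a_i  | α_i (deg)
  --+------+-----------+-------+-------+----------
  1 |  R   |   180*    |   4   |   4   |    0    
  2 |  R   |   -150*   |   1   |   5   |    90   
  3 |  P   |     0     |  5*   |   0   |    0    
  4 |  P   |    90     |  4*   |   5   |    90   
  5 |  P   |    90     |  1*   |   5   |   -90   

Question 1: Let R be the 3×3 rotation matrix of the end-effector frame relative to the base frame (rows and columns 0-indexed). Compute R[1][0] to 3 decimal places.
End-effector x-axis (col 0 of R) = (0.5000,-0.8660,0.0000)
R[1][0] = -0.8660

-0.866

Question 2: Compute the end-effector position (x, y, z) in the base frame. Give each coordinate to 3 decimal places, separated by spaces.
8.196 -9.124 10.000

after link 1: o_1 = (-4.0000, 0.0000, 4.0000)
after link 2: o_2 = (0.3301, 2.5000, 5.0000)
after link 3: o_3 = (2.8301, -1.8301, 5.0000)
after link 4: o_4 = (4.8301, -5.2942, 10.0000)
after link 5: o_5 = (8.1962, -9.1244, 10.0000)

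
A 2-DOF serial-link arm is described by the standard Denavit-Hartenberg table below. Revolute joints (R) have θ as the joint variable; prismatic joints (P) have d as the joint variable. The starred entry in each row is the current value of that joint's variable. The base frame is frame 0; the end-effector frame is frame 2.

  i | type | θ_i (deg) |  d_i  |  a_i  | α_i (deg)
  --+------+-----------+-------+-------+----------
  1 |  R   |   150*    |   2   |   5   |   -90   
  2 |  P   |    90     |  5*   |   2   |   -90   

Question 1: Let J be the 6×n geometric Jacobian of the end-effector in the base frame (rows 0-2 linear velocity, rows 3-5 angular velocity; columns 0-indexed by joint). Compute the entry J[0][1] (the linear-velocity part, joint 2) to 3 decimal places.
prismatic axis z_1 = (-0.5000,-0.8660,0.0000)
J_v[:, 1] = z_1; J_ω[:, 1] = (0,0,0)
entry J[0][1] = -0.5000

-0.500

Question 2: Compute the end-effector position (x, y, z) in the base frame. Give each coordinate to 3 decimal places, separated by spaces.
after link 1: o_1 = (-4.3301, 2.5000, 2.0000)
after link 2: o_2 = (-6.8301, -1.8301, 0.0000)

-6.830 -1.830 0.000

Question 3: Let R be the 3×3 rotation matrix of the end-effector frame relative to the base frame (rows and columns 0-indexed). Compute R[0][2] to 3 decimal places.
0.866

End-effector z-axis (col 2 of R) = (0.8660,-0.5000,-0.0000)
R[0][2] = 0.8660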